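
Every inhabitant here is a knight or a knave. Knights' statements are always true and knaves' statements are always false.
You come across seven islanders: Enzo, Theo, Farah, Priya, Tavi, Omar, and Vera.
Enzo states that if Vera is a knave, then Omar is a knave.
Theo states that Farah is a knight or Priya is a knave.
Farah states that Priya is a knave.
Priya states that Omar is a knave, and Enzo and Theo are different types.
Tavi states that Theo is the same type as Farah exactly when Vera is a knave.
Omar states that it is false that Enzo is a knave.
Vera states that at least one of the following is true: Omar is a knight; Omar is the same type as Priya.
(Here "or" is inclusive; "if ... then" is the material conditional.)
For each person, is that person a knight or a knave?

Enzo is a knight, Theo is a knight, Farah is a knight, Priya is a knave, Tavi is a knave, Omar is a knight, and Vera is a knight.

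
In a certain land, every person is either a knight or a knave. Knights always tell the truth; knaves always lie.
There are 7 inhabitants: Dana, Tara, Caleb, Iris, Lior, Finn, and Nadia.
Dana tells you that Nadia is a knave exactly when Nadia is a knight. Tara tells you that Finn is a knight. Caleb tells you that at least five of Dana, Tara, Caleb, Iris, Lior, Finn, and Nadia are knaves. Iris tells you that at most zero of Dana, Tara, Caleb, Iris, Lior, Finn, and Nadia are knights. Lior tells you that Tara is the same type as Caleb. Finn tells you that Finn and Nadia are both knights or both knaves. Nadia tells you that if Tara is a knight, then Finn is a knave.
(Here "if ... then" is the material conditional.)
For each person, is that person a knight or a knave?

Dana is a knave, and the claim "Nadia is a knave exactly when Nadia is a knight" is indeed False.
Tara (knave): "Finn is a knight" — False. ✓
Caleb is a knight, so "at least five of Dana, Tara, Caleb, Iris, Lior, Finn, and Nadia are knaves" must be True — and it is.
Iris is a knave, so "at most zero of Dana, Tara, Caleb, Iris, Lior, Finn, and Nadia are knights" must be False — and it is.
Since Lior is a knave, "Tara is the same type as Caleb" needs to be False, which holds.
Since Finn is a knave, "Finn and Nadia are both knights or both knaves" needs to be False, which holds.
As a knight, Nadia's statement "if Tara is a knight, then Finn is a knave" should be True; it is.

Dana is a knave, Tara is a knave, Caleb is a knight, Iris is a knave, Lior is a knave, Finn is a knave, and Nadia is a knight.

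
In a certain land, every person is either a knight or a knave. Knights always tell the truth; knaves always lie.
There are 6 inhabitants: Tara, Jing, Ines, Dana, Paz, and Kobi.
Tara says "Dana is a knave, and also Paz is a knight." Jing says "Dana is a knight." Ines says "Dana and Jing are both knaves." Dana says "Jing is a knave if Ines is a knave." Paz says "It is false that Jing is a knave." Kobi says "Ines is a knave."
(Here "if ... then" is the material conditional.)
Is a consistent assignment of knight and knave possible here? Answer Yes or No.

No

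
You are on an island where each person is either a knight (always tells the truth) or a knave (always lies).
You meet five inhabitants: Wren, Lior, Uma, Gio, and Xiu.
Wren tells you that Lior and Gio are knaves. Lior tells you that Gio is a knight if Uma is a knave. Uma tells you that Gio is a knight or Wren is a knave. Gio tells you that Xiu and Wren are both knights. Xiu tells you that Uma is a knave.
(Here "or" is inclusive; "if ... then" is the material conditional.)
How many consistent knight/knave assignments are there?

1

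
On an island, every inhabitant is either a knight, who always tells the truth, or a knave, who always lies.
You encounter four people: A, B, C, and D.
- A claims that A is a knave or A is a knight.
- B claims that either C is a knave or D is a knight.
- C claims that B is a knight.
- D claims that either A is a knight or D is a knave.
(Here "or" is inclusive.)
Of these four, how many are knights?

4

The unique consistent assignment is A=knight, B=knight, C=knight, D=knight.
That has 4 knights.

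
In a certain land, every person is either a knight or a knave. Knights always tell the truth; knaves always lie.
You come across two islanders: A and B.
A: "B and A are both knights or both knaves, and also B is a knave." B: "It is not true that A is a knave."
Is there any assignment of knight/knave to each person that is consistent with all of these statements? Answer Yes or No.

No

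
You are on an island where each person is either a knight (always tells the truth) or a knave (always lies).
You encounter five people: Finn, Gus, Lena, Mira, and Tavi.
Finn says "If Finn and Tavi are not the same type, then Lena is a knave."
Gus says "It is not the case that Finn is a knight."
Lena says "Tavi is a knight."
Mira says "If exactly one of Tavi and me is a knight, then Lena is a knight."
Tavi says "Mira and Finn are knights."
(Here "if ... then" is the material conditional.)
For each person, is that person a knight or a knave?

Knights: Finn, Lena, Mira, and Tavi. Knaves: Gus.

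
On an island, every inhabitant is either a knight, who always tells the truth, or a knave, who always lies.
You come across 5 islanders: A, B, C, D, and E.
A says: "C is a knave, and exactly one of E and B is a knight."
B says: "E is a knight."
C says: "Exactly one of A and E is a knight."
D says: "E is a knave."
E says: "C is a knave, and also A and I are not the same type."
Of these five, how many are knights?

1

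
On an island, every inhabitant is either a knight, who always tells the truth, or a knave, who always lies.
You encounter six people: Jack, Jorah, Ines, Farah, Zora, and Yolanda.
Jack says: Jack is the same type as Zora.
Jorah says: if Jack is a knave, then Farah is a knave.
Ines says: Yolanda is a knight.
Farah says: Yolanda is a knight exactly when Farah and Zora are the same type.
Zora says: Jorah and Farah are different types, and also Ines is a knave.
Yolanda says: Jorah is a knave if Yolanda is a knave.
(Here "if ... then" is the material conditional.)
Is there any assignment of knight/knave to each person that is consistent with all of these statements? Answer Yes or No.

Checking all 64 assignments, each has at least one speaker whose statement's truth value contradicts their type.

No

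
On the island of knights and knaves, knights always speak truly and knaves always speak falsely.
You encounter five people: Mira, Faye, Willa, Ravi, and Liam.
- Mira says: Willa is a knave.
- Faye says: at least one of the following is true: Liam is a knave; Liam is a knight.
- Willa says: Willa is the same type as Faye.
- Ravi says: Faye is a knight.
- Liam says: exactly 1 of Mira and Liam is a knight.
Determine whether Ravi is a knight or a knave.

Consistent assignments: {Mira=knave, Faye=knight, Willa=knight, Ravi=knight, Liam=knight}; {Mira=knave, Faye=knight, Willa=knight, Ravi=knight, Liam=knave}
In every consistent assignment, Ravi is a knight.

Ravi is a knight.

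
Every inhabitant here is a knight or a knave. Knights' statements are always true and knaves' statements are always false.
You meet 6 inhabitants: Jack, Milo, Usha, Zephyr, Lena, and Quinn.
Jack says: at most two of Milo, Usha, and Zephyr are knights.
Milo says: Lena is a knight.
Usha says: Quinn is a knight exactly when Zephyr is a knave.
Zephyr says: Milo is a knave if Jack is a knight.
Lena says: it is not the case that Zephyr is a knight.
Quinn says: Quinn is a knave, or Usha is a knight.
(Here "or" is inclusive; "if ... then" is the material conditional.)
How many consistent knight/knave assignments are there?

1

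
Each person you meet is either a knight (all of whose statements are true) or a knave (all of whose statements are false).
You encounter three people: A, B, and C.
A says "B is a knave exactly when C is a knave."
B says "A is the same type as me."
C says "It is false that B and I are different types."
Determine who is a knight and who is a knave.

A is a knight, B is a knight, and C is a knight.

A is a knight, so "B is a knave exactly when C is a knave" must be True — and it is.
B is a knight, and the claim "A is the same type as me" is indeed True.
C (knight): "it is false that B and I are different types" — True. ✓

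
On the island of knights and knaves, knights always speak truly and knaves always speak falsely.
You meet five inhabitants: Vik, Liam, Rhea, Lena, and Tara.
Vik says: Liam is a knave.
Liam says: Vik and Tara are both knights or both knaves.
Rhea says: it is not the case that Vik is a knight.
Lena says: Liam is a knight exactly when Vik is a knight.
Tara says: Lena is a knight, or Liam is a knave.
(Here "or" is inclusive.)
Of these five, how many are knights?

2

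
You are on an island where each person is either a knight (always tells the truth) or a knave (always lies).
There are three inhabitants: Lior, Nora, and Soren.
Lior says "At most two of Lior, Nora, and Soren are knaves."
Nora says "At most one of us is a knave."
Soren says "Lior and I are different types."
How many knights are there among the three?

0

The unique consistent assignment is Lior=knave, Nora=knave, Soren=knave.
That has 0 knights.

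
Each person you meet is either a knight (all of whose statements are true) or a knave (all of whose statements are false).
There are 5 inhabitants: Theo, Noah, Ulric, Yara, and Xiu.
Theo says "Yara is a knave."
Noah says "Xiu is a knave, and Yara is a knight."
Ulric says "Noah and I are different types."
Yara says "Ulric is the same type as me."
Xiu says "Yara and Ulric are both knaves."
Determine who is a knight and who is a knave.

Knights: Theo and Ulric. Knaves: Noah, Yara, and Xiu.

Suppose Theo is a knave. Then Theo's statement "Yara is a knave" would have to be false. Checking the 16 ways to assign the others, none is consistent with every speaker.
(For instance, with Noah=knave, Ulric=knight, Yara=knave, Xiu=knave, Theo's claim "Yara is a knave" comes out true where it would need to be false.)
So Theo must be a knight, making "Yara is a knave" true. Taking Theo=knight, Noah=knave, Ulric=knight, Yara=knave, Xiu=knave, each remaining statement checks out:
  Noah (knave): "Xiu is a knave, and Yara is a knight" — false. ✓
  Ulric (knight): "Noah and I are different types" — true. ✓
  Yara (knave): "Ulric is the same type as me" — false. ✓
  Xiu (knave): "Yara and Ulric are both knaves" — false. ✓
This is the unique consistent assignment.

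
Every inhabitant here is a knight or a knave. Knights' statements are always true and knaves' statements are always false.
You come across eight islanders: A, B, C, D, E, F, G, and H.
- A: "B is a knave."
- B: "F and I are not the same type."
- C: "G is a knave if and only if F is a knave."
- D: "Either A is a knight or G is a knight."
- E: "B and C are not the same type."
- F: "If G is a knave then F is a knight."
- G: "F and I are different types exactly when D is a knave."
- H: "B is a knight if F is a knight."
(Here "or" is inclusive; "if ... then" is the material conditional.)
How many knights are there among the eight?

3

The unique consistent assignment is A=knave, B=knight, C=knight, D=knave, E=knave, F=knave, G=knave, H=knight.
That has 3 knights.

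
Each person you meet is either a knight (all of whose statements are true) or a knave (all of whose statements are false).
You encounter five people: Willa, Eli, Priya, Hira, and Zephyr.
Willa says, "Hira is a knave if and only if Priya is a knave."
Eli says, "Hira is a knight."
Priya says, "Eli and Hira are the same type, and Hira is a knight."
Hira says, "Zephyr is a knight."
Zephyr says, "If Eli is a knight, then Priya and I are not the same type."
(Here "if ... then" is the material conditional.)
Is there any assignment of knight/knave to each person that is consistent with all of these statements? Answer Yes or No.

Checking all 32 assignments, each has at least one speaker whose statement's truth value contradicts their type.

No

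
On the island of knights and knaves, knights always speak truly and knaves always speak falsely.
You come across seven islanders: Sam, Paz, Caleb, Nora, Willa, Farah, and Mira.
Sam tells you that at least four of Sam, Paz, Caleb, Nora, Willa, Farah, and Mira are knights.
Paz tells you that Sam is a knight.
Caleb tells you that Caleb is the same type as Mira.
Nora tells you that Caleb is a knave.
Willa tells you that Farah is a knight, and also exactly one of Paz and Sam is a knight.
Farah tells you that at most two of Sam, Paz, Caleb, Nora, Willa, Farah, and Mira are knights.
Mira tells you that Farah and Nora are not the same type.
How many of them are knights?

The unique consistent assignment is Sam=knight, Paz=knight, Caleb=knave, Nora=knight, Willa=knave, Farah=knave, Mira=knight.
That has 4 knights.

4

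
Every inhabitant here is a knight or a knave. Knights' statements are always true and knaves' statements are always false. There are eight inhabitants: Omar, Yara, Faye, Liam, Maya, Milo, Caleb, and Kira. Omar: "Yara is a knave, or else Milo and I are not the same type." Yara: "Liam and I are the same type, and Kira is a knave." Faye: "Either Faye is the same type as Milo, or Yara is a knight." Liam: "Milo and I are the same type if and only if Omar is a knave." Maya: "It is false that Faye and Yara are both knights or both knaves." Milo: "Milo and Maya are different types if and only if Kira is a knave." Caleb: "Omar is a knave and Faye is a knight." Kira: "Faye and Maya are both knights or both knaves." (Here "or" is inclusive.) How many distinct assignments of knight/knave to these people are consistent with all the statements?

Consistent assignments:
  Omar=knight, Yara=knight, Faye=knight, Liam=knight, Maya=knave, Milo=knave, Caleb=knave, Kira=knave

1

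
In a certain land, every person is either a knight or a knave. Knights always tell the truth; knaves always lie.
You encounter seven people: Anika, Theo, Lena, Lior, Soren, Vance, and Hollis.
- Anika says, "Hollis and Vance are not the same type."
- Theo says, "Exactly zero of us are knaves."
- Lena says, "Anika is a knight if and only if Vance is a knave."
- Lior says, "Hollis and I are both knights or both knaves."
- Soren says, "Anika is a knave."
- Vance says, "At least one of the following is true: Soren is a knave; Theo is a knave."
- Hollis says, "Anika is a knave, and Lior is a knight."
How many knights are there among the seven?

5

The unique consistent assignment is Anika=knave, Theo=knave, Lena=knight, Lior=knight, Soren=knight, Vance=knight, Hollis=knight.
That has 5 knights.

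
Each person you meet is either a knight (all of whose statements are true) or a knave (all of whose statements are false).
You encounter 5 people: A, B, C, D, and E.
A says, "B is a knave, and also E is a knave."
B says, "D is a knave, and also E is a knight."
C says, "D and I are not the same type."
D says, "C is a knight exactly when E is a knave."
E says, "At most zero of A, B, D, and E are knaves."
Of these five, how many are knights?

1

The unique consistent assignment is A=knight, B=knave, C=knave, D=knave, E=knave.
That has 1 knight.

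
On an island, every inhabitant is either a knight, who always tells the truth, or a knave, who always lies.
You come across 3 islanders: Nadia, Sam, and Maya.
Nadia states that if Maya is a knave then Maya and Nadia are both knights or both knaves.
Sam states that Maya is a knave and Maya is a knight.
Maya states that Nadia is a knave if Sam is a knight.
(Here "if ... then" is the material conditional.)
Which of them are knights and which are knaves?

Knights: Nadia and Maya. Knaves: Sam.

Nadia is a knight, and the claim "if Maya is a knave then Maya and Nadia are both knights or both knaves" is indeed True.
Sam is a knave, so "Maya is a knave and Maya is a knight" must be false — and it is.
Maya is a knight, and the claim "Nadia is a knave if Sam is a knight" is indeed True.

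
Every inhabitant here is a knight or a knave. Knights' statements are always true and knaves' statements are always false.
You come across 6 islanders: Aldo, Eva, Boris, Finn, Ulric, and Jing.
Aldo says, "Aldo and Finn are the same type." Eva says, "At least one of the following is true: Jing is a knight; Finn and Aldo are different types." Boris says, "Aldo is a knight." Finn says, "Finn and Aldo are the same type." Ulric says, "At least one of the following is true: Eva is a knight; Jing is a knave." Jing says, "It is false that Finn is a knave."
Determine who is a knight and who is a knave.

Aldo is a knight, and the claim "Aldo and Finn are the same type" is indeed true.
Eva is a knight; "at least one of the following is true: Jing is a knight; Finn and Aldo are different types" is true, as required.
Boris (knight): "Aldo is a knight" — true. ✓
Finn is a knight, so "Finn and Aldo are the same type" must be true — and it is.
Ulric is a knight, so "at least one of the following is true: Eva is a knight; Jing is a knave" must be true — and it is.
As a knight, Jing's statement "it is false that Finn is a knave" should be true; it is.

Aldo is a knight, Eva is a knight, Boris is a knight, Finn is a knight, Ulric is a knight, and Jing is a knight.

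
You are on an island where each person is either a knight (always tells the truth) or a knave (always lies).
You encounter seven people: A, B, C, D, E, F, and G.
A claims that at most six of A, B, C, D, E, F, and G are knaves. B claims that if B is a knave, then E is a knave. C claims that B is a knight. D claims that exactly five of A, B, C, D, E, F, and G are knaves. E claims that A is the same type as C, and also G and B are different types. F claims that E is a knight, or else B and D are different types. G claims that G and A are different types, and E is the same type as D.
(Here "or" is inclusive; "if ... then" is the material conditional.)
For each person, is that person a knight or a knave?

Knights: A, B, C, E, and F. Knaves: D and G.

As a knight, A's statement "at most six of A, B, C, D, E, F, and G are knaves" should be true; it is.
B is a knight, and the claim "if B is a knave, then E is a knave" is indeed true.
C is a knight; "B is a knight" is true, as required.
D (knave): "exactly five of A, B, C, D, E, F, and G are knaves" — false. ✓
E (knight): "A is the same type as C, and also G and B are different types" — true. ✓
F is a knight; "E is a knight, or else B and D are different types" is true, as required.
Since G is a knave, "G and A are different types, and E is the same type as D" needs to be false, which holds.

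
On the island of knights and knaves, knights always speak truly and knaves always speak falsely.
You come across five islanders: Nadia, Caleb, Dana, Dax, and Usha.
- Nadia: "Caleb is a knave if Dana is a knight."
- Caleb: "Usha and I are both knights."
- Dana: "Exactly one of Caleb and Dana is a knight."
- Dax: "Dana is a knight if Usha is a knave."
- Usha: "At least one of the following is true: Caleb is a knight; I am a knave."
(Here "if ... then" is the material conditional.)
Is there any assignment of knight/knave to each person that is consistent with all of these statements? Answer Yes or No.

No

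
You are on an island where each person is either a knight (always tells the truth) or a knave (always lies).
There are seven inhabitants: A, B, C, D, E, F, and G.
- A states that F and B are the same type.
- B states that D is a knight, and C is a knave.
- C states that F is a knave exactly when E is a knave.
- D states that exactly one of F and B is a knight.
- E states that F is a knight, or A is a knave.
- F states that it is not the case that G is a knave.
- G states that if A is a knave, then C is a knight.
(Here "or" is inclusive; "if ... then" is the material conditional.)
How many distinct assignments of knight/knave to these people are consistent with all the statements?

Consistent assignments:
  A=knave, B=knight, C=knave, D=knight, E=knight, F=knave, G=knave
  A=knave, B=knave, C=knight, D=knight, E=knight, F=knight, G=knight

2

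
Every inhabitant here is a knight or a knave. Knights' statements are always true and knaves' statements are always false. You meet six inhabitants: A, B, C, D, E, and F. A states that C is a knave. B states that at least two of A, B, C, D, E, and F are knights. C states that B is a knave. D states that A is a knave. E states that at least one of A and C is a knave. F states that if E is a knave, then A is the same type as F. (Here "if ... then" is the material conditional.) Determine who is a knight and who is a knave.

A is a knight, B is a knight, C is a knave, D is a knave, E is a knight, and F is a knight.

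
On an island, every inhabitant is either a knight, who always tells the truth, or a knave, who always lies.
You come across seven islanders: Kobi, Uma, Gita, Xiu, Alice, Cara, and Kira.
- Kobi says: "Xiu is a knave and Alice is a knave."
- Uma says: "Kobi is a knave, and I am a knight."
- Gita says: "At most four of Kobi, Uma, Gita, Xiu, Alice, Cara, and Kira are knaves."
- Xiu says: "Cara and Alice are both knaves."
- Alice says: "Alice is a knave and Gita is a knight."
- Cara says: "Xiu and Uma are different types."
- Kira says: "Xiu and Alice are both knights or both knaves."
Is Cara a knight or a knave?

Cara is a knave.

Consistent assignments: {Kobi=knave, Uma=knight, Gita=knave, Xiu=knight, Alice=knave, Cara=knave, Kira=knave}
In every consistent assignment, Cara is a knave.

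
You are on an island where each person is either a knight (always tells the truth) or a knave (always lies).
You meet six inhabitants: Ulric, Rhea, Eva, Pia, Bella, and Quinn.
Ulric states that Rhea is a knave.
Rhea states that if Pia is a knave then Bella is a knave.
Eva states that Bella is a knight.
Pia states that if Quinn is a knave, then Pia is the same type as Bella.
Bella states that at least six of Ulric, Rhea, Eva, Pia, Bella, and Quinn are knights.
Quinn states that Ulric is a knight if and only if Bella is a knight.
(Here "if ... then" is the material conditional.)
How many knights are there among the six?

3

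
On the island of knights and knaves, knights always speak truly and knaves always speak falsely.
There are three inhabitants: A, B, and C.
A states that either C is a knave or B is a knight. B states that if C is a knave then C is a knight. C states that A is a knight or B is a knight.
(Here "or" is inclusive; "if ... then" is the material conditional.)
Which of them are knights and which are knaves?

Knights: A, B, and C. Knaves: none.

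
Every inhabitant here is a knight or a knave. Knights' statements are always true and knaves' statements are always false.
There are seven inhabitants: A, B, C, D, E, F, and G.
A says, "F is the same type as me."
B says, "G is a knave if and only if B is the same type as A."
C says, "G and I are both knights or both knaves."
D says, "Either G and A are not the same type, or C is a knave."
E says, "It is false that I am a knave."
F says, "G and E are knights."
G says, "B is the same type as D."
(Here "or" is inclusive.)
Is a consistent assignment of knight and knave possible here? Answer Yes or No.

Yes

One consistent assignment: A=knave, B=knight, C=knight, D=knight, E=knight, F=knight, G=knight.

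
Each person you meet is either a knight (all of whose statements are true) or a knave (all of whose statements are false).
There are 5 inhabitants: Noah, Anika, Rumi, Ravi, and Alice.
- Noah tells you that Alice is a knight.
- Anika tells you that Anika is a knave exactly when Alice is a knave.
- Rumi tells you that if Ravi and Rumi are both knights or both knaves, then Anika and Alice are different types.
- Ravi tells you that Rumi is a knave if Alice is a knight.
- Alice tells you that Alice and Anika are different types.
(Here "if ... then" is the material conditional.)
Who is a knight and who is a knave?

Noah is a knight, Anika is a knave, Rumi is a knight, Ravi is a knave, and Alice is a knight.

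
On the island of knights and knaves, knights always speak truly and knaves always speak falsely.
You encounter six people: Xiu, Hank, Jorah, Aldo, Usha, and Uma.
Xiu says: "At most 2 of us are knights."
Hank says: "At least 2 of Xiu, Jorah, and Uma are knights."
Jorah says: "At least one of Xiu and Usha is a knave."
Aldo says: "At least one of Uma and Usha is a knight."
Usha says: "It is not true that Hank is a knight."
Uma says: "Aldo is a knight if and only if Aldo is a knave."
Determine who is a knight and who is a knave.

Knights: Jorah, Aldo, and Usha. Knaves: Xiu, Hank, and Uma.

Since Xiu is a knave, "at most 2 of us are knights" needs to be false, which holds.
Hank is a knave; "at least 2 of Xiu, Jorah, and Uma are knights" is false, as required.
As a knight, Jorah's statement "at least one of Xiu and Usha is a knave" should be true; it is.
Aldo is a knight, so "at least one of Uma and Usha is a knight" must be true — and it is.
Usha is a knight, and the claim "it is not true that Hank is a knight" is indeed true.
Uma is a knave, and the claim "Aldo is a knight if and only if Aldo is a knave" is indeed false.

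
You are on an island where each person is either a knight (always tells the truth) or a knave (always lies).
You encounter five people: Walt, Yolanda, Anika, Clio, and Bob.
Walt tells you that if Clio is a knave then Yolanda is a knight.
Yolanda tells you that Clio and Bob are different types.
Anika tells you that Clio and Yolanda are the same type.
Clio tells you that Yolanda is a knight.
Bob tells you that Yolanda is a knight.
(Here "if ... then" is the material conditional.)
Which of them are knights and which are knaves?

Knights: Anika. Knaves: Walt, Yolanda, Clio, and Bob.

Walt is a knave, so "if Clio is a knave then Yolanda is a knight" must be false — and it is.
Yolanda is a knave; "Clio and Bob are different types" is false, as required.
Anika is a knight, so "Clio and Yolanda are the same type" must be True — and it is.
As a knave, Clio's statement "Yolanda is a knight" should be false; it is.
Since Bob is a knave, "Yolanda is a knight" needs to be false, which holds.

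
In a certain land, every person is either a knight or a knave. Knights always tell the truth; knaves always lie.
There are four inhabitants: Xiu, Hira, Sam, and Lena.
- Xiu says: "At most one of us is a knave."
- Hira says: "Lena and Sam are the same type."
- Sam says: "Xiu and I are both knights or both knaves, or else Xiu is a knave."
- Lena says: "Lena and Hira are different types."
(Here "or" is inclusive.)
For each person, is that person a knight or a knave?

Knights: Sam. Knaves: Xiu, Hira, and Lena.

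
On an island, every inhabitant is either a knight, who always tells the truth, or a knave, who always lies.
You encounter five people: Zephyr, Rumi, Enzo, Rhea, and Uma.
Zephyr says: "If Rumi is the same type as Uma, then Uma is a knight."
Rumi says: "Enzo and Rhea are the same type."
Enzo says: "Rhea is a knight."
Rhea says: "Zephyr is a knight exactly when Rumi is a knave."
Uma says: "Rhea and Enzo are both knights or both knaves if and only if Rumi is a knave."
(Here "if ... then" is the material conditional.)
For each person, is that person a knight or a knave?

Zephyr is a knight, Rumi is a knight, Enzo is a knave, Rhea is a knave, and Uma is a knave.

Since Zephyr is a knight, "if Rumi is the same type as Uma, then Uma is a knight" needs to be True, which holds.
Since Rumi is a knight, "Enzo and Rhea are the same type" needs to be True, which holds.
Enzo is a knave; "Rhea is a knight" is False, as required.
Rhea is a knave, so "Zephyr is a knight exactly when Rumi is a knave" must be False — and it is.
Uma (knave): "Rhea and Enzo are both knights or both knaves if and only if Rumi is a knave" — False. ✓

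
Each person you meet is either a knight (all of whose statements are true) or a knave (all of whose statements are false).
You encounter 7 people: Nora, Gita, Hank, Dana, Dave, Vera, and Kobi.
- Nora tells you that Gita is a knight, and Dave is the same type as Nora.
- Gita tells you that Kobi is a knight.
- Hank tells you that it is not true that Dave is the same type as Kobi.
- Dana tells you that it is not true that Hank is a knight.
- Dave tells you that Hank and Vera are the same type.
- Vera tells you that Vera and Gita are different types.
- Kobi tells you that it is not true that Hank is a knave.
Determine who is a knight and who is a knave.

Nora is a knave, and the claim "Gita is a knight, and Dave is the same type as Nora" is indeed false.
Gita is a knave, so "Kobi is a knight" must be false — and it is.
As a knave, Hank's statement "it is not true that Dave is the same type as Kobi" should be false; it is.
Dana (knight): "it is not true that Hank is a knight" — true. ✓
As a knave, Dave's statement "Hank and Vera are the same type" should be false; it is.
Vera is a knight, so "Vera and Gita are different types" must be true — and it is.
Kobi is a knave, so "it is not true that Hank is a knave" must be false — and it is.

Nora is a knave, Gita is a knave, Hank is a knave, Dana is a knight, Dave is a knave, Vera is a knight, and Kobi is a knave.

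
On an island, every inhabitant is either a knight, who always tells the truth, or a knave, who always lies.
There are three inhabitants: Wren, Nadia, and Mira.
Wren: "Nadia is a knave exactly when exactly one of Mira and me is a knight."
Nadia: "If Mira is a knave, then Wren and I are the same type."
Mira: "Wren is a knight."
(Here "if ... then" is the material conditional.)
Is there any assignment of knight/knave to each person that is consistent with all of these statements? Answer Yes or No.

One consistent assignment: Wren=knight, Nadia=knight, Mira=knight.

Yes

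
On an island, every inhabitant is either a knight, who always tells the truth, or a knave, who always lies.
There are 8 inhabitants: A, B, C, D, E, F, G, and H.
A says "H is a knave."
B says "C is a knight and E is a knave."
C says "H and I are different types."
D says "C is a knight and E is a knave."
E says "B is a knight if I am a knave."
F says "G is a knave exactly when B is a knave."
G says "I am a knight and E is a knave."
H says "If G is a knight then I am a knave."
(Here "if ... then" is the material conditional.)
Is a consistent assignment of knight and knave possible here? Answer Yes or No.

No

Checking all 256 assignments, each has at least one speaker whose statement's truth value contradicts their type.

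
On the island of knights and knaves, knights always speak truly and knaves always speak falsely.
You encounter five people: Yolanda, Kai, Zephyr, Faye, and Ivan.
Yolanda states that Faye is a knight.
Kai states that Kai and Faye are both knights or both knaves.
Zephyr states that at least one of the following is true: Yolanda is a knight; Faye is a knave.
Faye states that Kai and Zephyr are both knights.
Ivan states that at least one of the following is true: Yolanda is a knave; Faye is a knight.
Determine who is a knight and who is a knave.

Knights: Yolanda, Kai, Zephyr, Faye, and Ivan. Knaves: none.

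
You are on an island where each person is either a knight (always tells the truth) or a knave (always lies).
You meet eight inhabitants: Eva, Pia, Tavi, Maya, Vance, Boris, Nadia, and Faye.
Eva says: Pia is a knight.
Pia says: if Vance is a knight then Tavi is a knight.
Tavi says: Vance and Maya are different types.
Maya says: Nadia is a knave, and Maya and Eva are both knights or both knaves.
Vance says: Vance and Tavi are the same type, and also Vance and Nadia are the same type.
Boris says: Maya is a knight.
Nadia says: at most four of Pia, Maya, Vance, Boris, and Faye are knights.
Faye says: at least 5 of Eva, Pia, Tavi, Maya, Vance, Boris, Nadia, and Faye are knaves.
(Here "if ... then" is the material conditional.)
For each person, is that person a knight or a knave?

Eva is a knight, Pia is a knight, Tavi is a knight, Maya is a knave, Vance is a knight, Boris is a knave, Nadia is a knight, and Faye is a knave.

Eva (knight): "Pia is a knight" — True. ✓
Pia is a knight, and the claim "if Vance is a knight then Tavi is a knight" is indeed True.
Since Tavi is a knight, "Vance and Maya are different types" needs to be True, which holds.
Since Maya is a knave, "Nadia is a knave, and Maya and Eva are both knights or both knaves" needs to be False, which holds.
Vance is a knight, and the claim "Vance and Tavi are the same type, and also Vance and Nadia are the same type" is indeed True.
As a knave, Boris's statement "Maya is a knight" should be False; it is.
Nadia is a knight, and the claim "at most four of Pia, Maya, Vance, Boris, and Faye are knights" is indeed True.
Faye is a knave, and the claim "at least 5 of Eva, Pia, Tavi, Maya, Vance, Boris, Nadia, and Faye are knaves" is indeed False.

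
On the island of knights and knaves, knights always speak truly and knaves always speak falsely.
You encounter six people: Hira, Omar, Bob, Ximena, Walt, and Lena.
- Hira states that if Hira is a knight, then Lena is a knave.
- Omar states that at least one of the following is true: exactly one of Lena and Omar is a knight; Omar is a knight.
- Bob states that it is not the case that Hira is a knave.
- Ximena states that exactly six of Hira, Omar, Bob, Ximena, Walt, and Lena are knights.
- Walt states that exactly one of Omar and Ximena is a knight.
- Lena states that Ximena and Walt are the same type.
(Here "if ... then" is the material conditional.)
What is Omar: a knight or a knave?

Omar is a knight.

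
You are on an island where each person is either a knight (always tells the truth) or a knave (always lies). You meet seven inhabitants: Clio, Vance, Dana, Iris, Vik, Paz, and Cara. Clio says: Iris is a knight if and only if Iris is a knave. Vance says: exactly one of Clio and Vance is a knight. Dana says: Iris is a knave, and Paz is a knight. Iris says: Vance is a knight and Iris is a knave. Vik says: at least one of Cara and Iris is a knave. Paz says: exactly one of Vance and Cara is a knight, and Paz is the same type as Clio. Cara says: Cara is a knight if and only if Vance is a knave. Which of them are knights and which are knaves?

Clio is a knave, Vance is a knave, Dana is a knave, Iris is a knave, Vik is a knight, Paz is a knave, and Cara is a knave.

As a knave, Clio's statement "Iris is a knight if and only if Iris is a knave" should be False; it is.
Vance is a knave; "exactly one of Clio and Vance is a knight" is False, as required.
Dana (knave): "Iris is a knave, and Paz is a knight" — False. ✓
As a knave, Iris's statement "Vance is a knight and Iris is a knave" should be False; it is.
Vik is a knight, so "at least one of Cara and Iris is a knave" must be True — and it is.
As a knave, Paz's statement "exactly one of Vance and Cara is a knight, and Paz is the same type as Clio" should be False; it is.
Cara (knave): "Cara is a knight if and only if Vance is a knave" — False. ✓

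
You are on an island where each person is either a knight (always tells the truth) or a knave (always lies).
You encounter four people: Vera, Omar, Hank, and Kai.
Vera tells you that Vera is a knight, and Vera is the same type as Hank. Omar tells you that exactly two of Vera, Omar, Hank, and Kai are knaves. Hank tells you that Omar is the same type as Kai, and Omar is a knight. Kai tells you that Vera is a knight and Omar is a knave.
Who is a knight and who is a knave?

As a knave, Vera's statement "Vera is a knight, and Vera is the same type as Hank" should be false; it is.
Omar (knave): "exactly two of Vera, Omar, Hank, and Kai are knaves" — false. ✓
Hank is a knave; "Omar is the same type as Kai, and Omar is a knight" is false, as required.
Kai is a knave; "Vera is a knight and Omar is a knave" is false, as required.

Vera is a knave, Omar is a knave, Hank is a knave, and Kai is a knave.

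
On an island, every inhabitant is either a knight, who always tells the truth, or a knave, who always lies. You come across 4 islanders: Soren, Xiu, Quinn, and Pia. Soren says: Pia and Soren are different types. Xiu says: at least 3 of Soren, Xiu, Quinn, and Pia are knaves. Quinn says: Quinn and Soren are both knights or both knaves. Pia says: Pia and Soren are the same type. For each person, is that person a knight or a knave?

Soren is a knight, Xiu is a knave, Quinn is a knight, and Pia is a knave.

Suppose Soren is a knave. Then Soren's statement "Pia and Soren are different types" would have to be false. Checking the 8 ways to assign the others, none is consistent with every speaker.
(For instance, with Xiu=knave, Quinn=knight, Pia=knave, Xiu's claim "at least 3 of Soren, Xiu, Quinn, and Pia are knaves" comes out true where it would need to be false.)
So Soren must be a knight, making "Pia and Soren are different types" true. Taking Soren=knight, Xiu=knave, Quinn=knight, Pia=knave, each remaining statement checks out:
  Xiu (knave): "at least 3 of Soren, Xiu, Quinn, and Pia are knaves" — false. ✓
  Quinn (knight): "Quinn and Soren are both knights or both knaves" — true. ✓
  Pia (knave): "Pia and Soren are the same type" — false. ✓
This is the unique consistent assignment.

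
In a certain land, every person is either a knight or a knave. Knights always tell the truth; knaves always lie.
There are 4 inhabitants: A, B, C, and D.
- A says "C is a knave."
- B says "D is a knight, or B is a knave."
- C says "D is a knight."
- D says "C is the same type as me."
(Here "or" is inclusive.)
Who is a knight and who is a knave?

Suppose A is a knight. Then A's statement "C is a knave" would have to be true. Checking the 8 ways to assign the others, none is consistent with every speaker.
(For instance, with B=knight, C=knight, D=knight, A's claim "C is a knave" comes out false where it would need to be true.)
So A must be a knave, making "C is a knave" false. Taking A=knave, B=knight, C=knight, D=knight, each remaining statement checks out:
  B (knight): "D is a knight, or B is a knave" — true. ✓
  C (knight): "D is a knight" — true. ✓
  D (knight): "C is the same type as me" — true. ✓
This is the unique consistent assignment.

Knights: B, C, and D. Knaves: A.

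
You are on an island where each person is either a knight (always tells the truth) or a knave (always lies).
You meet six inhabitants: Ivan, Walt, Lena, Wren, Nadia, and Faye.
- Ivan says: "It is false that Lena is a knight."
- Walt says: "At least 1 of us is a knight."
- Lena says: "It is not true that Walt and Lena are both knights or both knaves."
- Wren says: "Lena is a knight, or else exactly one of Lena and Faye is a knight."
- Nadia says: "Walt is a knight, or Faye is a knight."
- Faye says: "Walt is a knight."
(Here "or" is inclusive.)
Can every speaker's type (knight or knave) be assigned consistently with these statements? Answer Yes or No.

Checking all 64 assignments, each has at least one speaker whose statement's truth value contradicts their type.

No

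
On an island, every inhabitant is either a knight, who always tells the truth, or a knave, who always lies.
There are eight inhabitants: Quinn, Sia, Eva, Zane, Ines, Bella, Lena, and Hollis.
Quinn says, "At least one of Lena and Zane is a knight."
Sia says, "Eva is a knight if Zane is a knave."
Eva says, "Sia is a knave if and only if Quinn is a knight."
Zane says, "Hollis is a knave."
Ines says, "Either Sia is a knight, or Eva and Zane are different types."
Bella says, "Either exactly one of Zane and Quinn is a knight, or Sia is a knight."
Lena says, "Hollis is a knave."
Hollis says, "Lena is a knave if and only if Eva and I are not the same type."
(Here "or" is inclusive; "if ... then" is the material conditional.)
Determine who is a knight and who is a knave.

Quinn is a knave, Sia is a knave, Eva is a knave, Zane is a knave, Ines is a knave, Bella is a knave, Lena is a knave, and Hollis is a knight.

As a knave, Quinn's statement "at least one of Lena and Zane is a knight" should be False; it is.
Since Sia is a knave, "Eva is a knight if Zane is a knave" needs to be False, which holds.
As a knave, Eva's statement "Sia is a knave if and only if Quinn is a knight" should be False; it is.
Since Zane is a knave, "Hollis is a knave" needs to be False, which holds.
As a knave, Ines's statement "either Sia is a knight, or Eva and Zane are different types" should be False; it is.
Bella is a knave, so "either exactly one of Zane and Quinn is a knight, or Sia is a knight" must be False — and it is.
Lena is a knave; "Hollis is a knave" is False, as required.
Hollis is a knight, and the claim "Lena is a knave if and only if Eva and I are not the same type" is indeed True.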